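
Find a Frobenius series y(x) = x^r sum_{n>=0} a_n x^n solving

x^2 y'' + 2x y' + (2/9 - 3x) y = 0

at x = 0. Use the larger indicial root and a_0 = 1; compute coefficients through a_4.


Write in Frobenius form y'' + (p(x)/x) y' + (q(x)/x^2) y = 0:
  p(x) = 2,  q(x) = 2/9 - 3x.
Indicial equation: r(r-1) + (2) r + (2/9) = 0 -> roots r_1 = -1/3, r_2 = -2/3.
Take r = r_1 = -1/3. Let y(x) = x^r sum_{n>=0} a_n x^n with a_0 = 1.
Substitute y = x^r sum a_n x^n and match x^{r+n}. The recurrence is
  D(n) a_n - 3 a_{n-1} = 0,  where D(n) = (r+n)(r+n-1) + (2)(r+n) + (2/9).
  a_n = 3 / D(n) * a_{n-1}.
Since the indicial polynomial factors as (r - r_1)(r - r_2), D(n) = (r_1 + n - r_1)(r_1 + n - r_2) = n(n + 1/3).
Evaluating step by step (a_0 = 1):
  n = 1: D(1) = 1(1 + 1/3) = 4/3; numerator = 3(1) = 3; a_1 = (3)/(4/3) = 9/4
  n = 2: D(2) = 2(2 + 1/3) = 14/3; numerator = 3(9/4) = 27/4; a_2 = (27/4)/(14/3) = 81/56
  n = 3: D(3) = 3(3 + 1/3) = 10; numerator = 3(81/56) = 243/56; a_3 = (243/56)/(10) = 243/560
  n = 4: D(4) = 4(4 + 1/3) = 52/3; numerator = 3(243/560) = 729/560; a_4 = (729/560)/(52/3) = 2187/29120

r = -1/3; a_0 = 1; a_1 = 9/4; a_2 = 81/56; a_3 = 243/560; a_4 = 2187/29120


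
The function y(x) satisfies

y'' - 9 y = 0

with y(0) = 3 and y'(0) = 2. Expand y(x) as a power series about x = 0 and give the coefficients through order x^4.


Ansatz: y(x) = sum_{n>=0} a_n x^n, so y'(x) = sum_{n>=1} n a_n x^(n-1) and y''(x) = sum_{n>=2} n(n-1) a_n x^(n-2).
Substitute into P(x) y'' + Q(x) y' + R(x) y = 0 with P(x) = 1, Q(x) = 0, R(x) = -9, and match powers of x.
Initial conditions: a_0 = 3, a_1 = 2.
Setting the coefficient of each power of x to zero and solving order by order (substituting the coefficients already found):
  x^0: 2 a_2 - 9 a_0 = 0  ->  2 a_2 = 9 a_0 = 27  ->  a_2 = 27/2
  x^1: 6 a_3 - 9 a_1 = 0  ->  6 a_3 = 9 a_1 = 18  ->  a_3 = 3
  x^2: 12 a_4 - 9 a_2 = 0  ->  12 a_4 = 9 a_2 = 243/2  ->  a_4 = 81/8
Truncated series: y(x) = 3 + 2 x + (27/2) x^2 + 3 x^3 + (81/8) x^4 + O(x^5).

a_0 = 3; a_1 = 2; a_2 = 27/2; a_3 = 3; a_4 = 81/8


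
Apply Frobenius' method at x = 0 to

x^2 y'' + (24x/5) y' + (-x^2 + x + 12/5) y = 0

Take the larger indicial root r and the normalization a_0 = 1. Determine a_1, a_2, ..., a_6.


Write in Frobenius form y'' + (p(x)/x) y' + (q(x)/x^2) y = 0:
  p(x) = 24/5,  q(x) = -x^2 + x + 12/5.
Indicial equation: r(r-1) + (24/5) r + (12/5) = 0 -> roots r_1 = -4/5, r_2 = -3.
Take r = r_1 = -4/5. Let y(x) = x^r sum_{n>=0} a_n x^n with a_0 = 1.
Substitute y = x^r sum a_n x^n and match x^{r+n}. The recurrence is
  D(n) a_n + 1 a_{n-1} - 1 a_{n-2} = 0,  where D(n) = (r+n)(r+n-1) + (24/5)(r+n) + (12/5).
  a_n = [-1 a_{n-1} + 1 a_{n-2}] / D(n).
Since the indicial polynomial factors as (r - r_1)(r - r_2), D(n) = (r_1 + n - r_1)(r_1 + n - r_2) = n(n + 11/5).
Evaluating step by step (a_0 = 1):
  n = 1: D(1) = 1(1 + 11/5) = 16/5; numerator = -1(1) = -1; a_1 = (-1)/(16/5) = -5/16
  n = 2: D(2) = 2(2 + 11/5) = 42/5; numerator = -1(-5/16) + 1(1) = 21/16; a_2 = (21/16)/(42/5) = 5/32
  n = 3: D(3) = 3(3 + 11/5) = 78/5; numerator = -1(5/32) + 1(-5/16) = -15/32; a_3 = (-15/32)/(78/5) = -25/832
  n = 4: D(4) = 4(4 + 11/5) = 124/5; numerator = -1(-25/832) + 1(5/32) = 155/832; a_4 = (155/832)/(124/5) = 25/3328
  n = 5: D(5) = 5(5 + 11/5) = 36; numerator = -1(25/3328) + 1(-25/832) = -125/3328; a_5 = (-125/3328)/(36) = -125/119808
  n = 6: D(6) = 6(6 + 11/5) = 246/5; numerator = -1(-125/119808) + 1(25/3328) = 1025/119808; a_6 = (1025/119808)/(246/5) = 125/718848

r = -4/5; a_0 = 1; a_1 = -5/16; a_2 = 5/32; a_3 = -25/832; a_4 = 25/3328; a_5 = -125/119808; a_6 = 125/718848


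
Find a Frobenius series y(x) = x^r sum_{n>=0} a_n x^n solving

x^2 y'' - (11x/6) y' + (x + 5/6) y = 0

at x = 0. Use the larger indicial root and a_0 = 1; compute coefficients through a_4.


Write in Frobenius form y'' + (p(x)/x) y' + (q(x)/x^2) y = 0:
  p(x) = -11/6,  q(x) = x + 5/6.
Indicial equation: r(r-1) + (-11/6) r + (5/6) = 0 -> roots r_1 = 5/2, r_2 = 1/3.
Take r = r_1 = 5/2. Let y(x) = x^r sum_{n>=0} a_n x^n with a_0 = 1.
Substitute y = x^r sum a_n x^n and match x^{r+n}. The recurrence is
  D(n) a_n + 1 a_{n-1} = 0,  where D(n) = (r+n)(r+n-1) + (-11/6)(r+n) + (5/6).
  a_n = -1 / D(n) * a_{n-1}.
Since the indicial polynomial factors as (r - r_1)(r - r_2), D(n) = (r_1 + n - r_1)(r_1 + n - r_2) = n(n + 13/6).
Evaluating step by step (a_0 = 1):
  n = 1: D(1) = 1(1 + 13/6) = 19/6; numerator = -1(1) = -1; a_1 = (-1)/(19/6) = -6/19
  n = 2: D(2) = 2(2 + 13/6) = 25/3; numerator = -1(-6/19) = 6/19; a_2 = (6/19)/(25/3) = 18/475
  n = 3: D(3) = 3(3 + 13/6) = 31/2; numerator = -1(18/475) = -18/475; a_3 = (-18/475)/(31/2) = -36/14725
  n = 4: D(4) = 4(4 + 13/6) = 74/3; numerator = -1(-36/14725) = 36/14725; a_4 = (36/14725)/(74/3) = 54/544825

r = 5/2; a_0 = 1; a_1 = -6/19; a_2 = 18/475; a_3 = -36/14725; a_4 = 54/544825


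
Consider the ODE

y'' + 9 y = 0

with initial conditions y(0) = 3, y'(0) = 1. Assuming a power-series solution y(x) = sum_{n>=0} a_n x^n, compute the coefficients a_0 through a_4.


Ansatz: y(x) = sum_{n>=0} a_n x^n, so y'(x) = sum_{n>=1} n a_n x^(n-1) and y''(x) = sum_{n>=2} n(n-1) a_n x^(n-2).
Substitute into P(x) y'' + Q(x) y' + R(x) y = 0 with P(x) = 1, Q(x) = 0, R(x) = 9, and match powers of x.
Initial conditions: a_0 = 3, a_1 = 1.
Setting the coefficient of each power of x to zero and solving order by order (substituting the coefficients already found):
  x^0: 2 a_2 + 9 a_0 = 0  ->  2 a_2 = -9 a_0 = -27  ->  a_2 = -27/2
  x^1: 6 a_3 + 9 a_1 = 0  ->  6 a_3 = -9 a_1 = -9  ->  a_3 = -3/2
  x^2: 12 a_4 + 9 a_2 = 0  ->  12 a_4 = -9 a_2 = 243/2  ->  a_4 = 81/8
Truncated series: y(x) = 3 + x - (27/2) x^2 - (3/2) x^3 + (81/8) x^4 + O(x^5).

a_0 = 3; a_1 = 1; a_2 = -27/2; a_3 = -3/2; a_4 = 81/8


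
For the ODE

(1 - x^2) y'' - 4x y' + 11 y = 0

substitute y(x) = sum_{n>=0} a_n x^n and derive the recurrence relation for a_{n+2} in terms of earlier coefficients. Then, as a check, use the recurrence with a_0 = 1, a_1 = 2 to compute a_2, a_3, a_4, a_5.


Substitute y = sum_n a_n x^n.
(1 - 1 x^2) y'' contributes (n+2)(n+1) a_{n+2} - n(n-1) a_n at x^n.
-4 x y'(x) contributes -4 n a_n at x^n.
11 y(x) contributes 11 a_n at x^n.
Matching x^n: (n+2)(n+1) a_{n+2} + (-n(n-1) - 4 n + 11) a_n = 0.
Thus a_{n+2} = (n(n-1) + 4 n - 11) / ((n+1)(n+2)) * a_n.

Check with a_0 = 1, a_1 = 2 (apply the recurrence for n = 0, 1, 2, 3): a_0 = 1, a_1 = 2, a_2 = -11/2, a_3 = -7/3, a_4 = 11/24, a_5 = -49/60.

a_(n+2) = (n(n-1) + 4 n - 11) / ((n+1)(n+2)) * a_n; check: a_0 = 1, a_1 = 2, a_2 = -11/2, a_3 = -7/3, a_4 = 11/24, a_5 = -49/60


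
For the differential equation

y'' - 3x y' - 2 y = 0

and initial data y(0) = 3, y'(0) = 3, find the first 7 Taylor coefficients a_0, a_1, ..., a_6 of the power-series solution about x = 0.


Ansatz: y(x) = sum_{n>=0} a_n x^n, so y'(x) = sum_{n>=1} n a_n x^(n-1) and y''(x) = sum_{n>=2} n(n-1) a_n x^(n-2).
Substitute into P(x) y'' + Q(x) y' + R(x) y = 0 with P(x) = 1, Q(x) = -3x, R(x) = -2, and match powers of x.
Initial conditions: a_0 = 3, a_1 = 3.
Setting the coefficient of each power of x to zero and solving order by order (substituting the coefficients already found):
  x^0: 2 a_2 - 2 a_0 = 0  ->  2 a_2 = 2 a_0 = 6  ->  a_2 = 3
  x^1: 6 a_3 - 5 a_1 = 0  ->  6 a_3 = 5 a_1 = 15  ->  a_3 = 5/2
  x^2: 12 a_4 - 8 a_2 = 0  ->  12 a_4 = 8 a_2 = 24  ->  a_4 = 2
  x^3: 20 a_5 - 11 a_3 = 0  ->  20 a_5 = 11 a_3 = 55/2  ->  a_5 = 11/8
  x^4: 30 a_6 - 14 a_4 = 0  ->  30 a_6 = 14 a_4 = 28  ->  a_6 = 14/15
Truncated series: y(x) = 3 + 3 x + 3 x^2 + (5/2) x^3 + 2 x^4 + (11/8) x^5 + (14/15) x^6 + O(x^7).

a_0 = 3; a_1 = 3; a_2 = 3; a_3 = 5/2; a_4 = 2; a_5 = 11/8; a_6 = 14/15


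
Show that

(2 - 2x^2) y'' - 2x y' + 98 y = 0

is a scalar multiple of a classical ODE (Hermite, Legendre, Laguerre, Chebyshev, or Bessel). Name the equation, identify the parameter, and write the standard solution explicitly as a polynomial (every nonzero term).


All three coefficients share the factor 2; dividing through by 2 gives  (1 - x^2) y'' - x y' + 49 y = 0.
This matches the Chebyshev equation (1 - x^2) y'' - x y' + n^2 y = 0 (note the -x y' term, not -2x y') with n^2 = 49, so n = 7; the polynomial solution is T_7(x).
With y = sum_k a_k x^k, matching x^k gives (k+2)(k+1) a_{k+2} = (k^2 - n^2) a_k = (k - 7)(k + 7) a_k. The right side vanishes at k = 7, so the series with the parity of 7 terminates at degree 7.
Standard normalization: leading coefficient of T_n is 2^(n-1), so a_7 = 2^6 = 64. Work downward with a_k = (k+1)(k+2) a_{k+2} / ((k - 7)(k + 7)):
  a_5 = (6)(7)(64) / ((5 - 7)(5 + 7)) = 2688/(-24) = -112
  a_3 = (4)(5)(-112) / ((3 - 7)(3 + 7)) = -2240/(-40) = 56
  a_1 = (2)(3)(56) / ((1 - 7)(1 + 7)) = 336/(-48) = -7
Hence T_7(x) = 64 x^7 - 112 x^5 + 56 x^3 - 7 x.

T_7(x); series = 64 x^7 - 112 x^5 + 56 x^3 - 7 x


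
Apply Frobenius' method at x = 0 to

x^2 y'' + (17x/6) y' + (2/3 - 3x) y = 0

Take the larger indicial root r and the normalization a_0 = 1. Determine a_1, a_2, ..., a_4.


Write in Frobenius form y'' + (p(x)/x) y' + (q(x)/x^2) y = 0:
  p(x) = 17/6,  q(x) = 2/3 - 3x.
Indicial equation: r(r-1) + (17/6) r + (2/3) = 0 -> roots r_1 = -1/2, r_2 = -4/3.
Take r = r_1 = -1/2. Let y(x) = x^r sum_{n>=0} a_n x^n with a_0 = 1.
Substitute y = x^r sum a_n x^n and match x^{r+n}. The recurrence is
  D(n) a_n - 3 a_{n-1} = 0,  where D(n) = (r+n)(r+n-1) + (17/6)(r+n) + (2/3).
  a_n = 3 / D(n) * a_{n-1}.
Since the indicial polynomial factors as (r - r_1)(r - r_2), D(n) = (r_1 + n - r_1)(r_1 + n - r_2) = n(n + 5/6).
Evaluating step by step (a_0 = 1):
  n = 1: D(1) = 1(1 + 5/6) = 11/6; numerator = 3(1) = 3; a_1 = (3)/(11/6) = 18/11
  n = 2: D(2) = 2(2 + 5/6) = 17/3; numerator = 3(18/11) = 54/11; a_2 = (54/11)/(17/3) = 162/187
  n = 3: D(3) = 3(3 + 5/6) = 23/2; numerator = 3(162/187) = 486/187; a_3 = (486/187)/(23/2) = 972/4301
  n = 4: D(4) = 4(4 + 5/6) = 58/3; numerator = 3(972/4301) = 2916/4301; a_4 = (2916/4301)/(58/3) = 4374/124729

r = -1/2; a_0 = 1; a_1 = 18/11; a_2 = 162/187; a_3 = 972/4301; a_4 = 4374/124729


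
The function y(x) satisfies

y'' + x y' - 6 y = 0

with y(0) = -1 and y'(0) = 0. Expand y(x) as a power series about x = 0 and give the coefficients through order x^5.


Ansatz: y(x) = sum_{n>=0} a_n x^n, so y'(x) = sum_{n>=1} n a_n x^(n-1) and y''(x) = sum_{n>=2} n(n-1) a_n x^(n-2).
Substitute into P(x) y'' + Q(x) y' + R(x) y = 0 with P(x) = 1, Q(x) = x, R(x) = -6, and match powers of x.
Initial conditions: a_0 = -1, a_1 = 0.
Setting the coefficient of each power of x to zero and solving order by order (substituting the coefficients already found):
  x^0: 2 a_2 - 6 a_0 = 0  ->  2 a_2 = 6 a_0 = -6  ->  a_2 = -3
  x^1: 6 a_3 - 5 a_1 = 0  ->  6 a_3 = 5 a_1 = 0  ->  a_3 = 0
  x^2: 12 a_4 - 4 a_2 = 0  ->  12 a_4 = 4 a_2 = -12  ->  a_4 = -1
  x^3: 20 a_5 - 3 a_3 = 0  ->  20 a_5 = 3 a_3 = 0  ->  a_5 = 0
Truncated series: y(x) = -1 - 3 x^2 - x^4 + O(x^6).

a_0 = -1; a_1 = 0; a_2 = -3; a_3 = 0; a_4 = -1; a_5 = 0


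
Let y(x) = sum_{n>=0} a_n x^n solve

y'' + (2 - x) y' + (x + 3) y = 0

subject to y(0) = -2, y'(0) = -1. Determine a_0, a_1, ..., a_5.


Ansatz: y(x) = sum_{n>=0} a_n x^n, so y'(x) = sum_{n>=1} n a_n x^(n-1) and y''(x) = sum_{n>=2} n(n-1) a_n x^(n-2).
Substitute into P(x) y'' + Q(x) y' + R(x) y = 0 with P(x) = 1, Q(x) = 2 - x, R(x) = x + 3, and match powers of x.
Initial conditions: a_0 = -2, a_1 = -1.
Setting the coefficient of each power of x to zero and solving order by order (substituting the coefficients already found):
  x^0: 2 a_2 + 2 a_1 + 3 a_0 = 0  ->  2 a_2 = -2 a_1 - 3 a_0 = 8  ->  a_2 = 4
  x^1: 6 a_3 + 4 a_2 + 2 a_1 + a_0 = 0  ->  6 a_3 = -4 a_2 - 2 a_1 - a_0 = -12  ->  a_3 = -2
  x^2: 12 a_4 + 6 a_3 + a_2 + a_1 = 0  ->  12 a_4 = -6 a_3 - a_2 - a_1 = 9  ->  a_4 = 3/4
  x^3: 20 a_5 + 8 a_4 + a_2 = 0  ->  20 a_5 = -8 a_4 - a_2 = -10  ->  a_5 = -1/2
Truncated series: y(x) = -2 - x + 4 x^2 - 2 x^3 + (3/4) x^4 - (1/2) x^5 + O(x^6).

a_0 = -2; a_1 = -1; a_2 = 4; a_3 = -2; a_4 = 3/4; a_5 = -1/2


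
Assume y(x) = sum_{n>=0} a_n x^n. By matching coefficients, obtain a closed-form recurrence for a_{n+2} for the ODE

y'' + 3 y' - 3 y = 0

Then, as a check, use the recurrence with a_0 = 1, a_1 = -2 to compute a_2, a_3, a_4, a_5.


Substitute y = sum_n a_n x^n.
y''(x) has coefficient (n+2)(n+1) a_{n+2} at x^n;
3 y'(x) has coefficient 3 (n+1) a_{n+1} at x^n;
-3 y(x) has coefficient -3 a_n at x^n.
Matching x^n: (n+2)(n+1) a_{n+2} + 3 (n+1) a_{n+1} - 3 a_n = 0.
Thus a_{n+2} = [-3 (n+1) a_{n+1} + 3 a_n] / ((n+1)(n+2)).

Check with a_0 = 1, a_1 = -2 (apply the recurrence for n = 0, 1, 2, 3): a_0 = 1, a_1 = -2, a_2 = 9/2, a_3 = -11/2, a_4 = 21/4, a_5 = -159/40.

a_(n+2) = [-3 (n+1) a_(n+1) + 3 a_n] / ((n+1)(n+2)); check: a_0 = 1, a_1 = -2, a_2 = 9/2, a_3 = -11/2, a_4 = 21/4, a_5 = -159/40


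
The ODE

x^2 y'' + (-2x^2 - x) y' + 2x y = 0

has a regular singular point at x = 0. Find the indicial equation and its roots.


Divide by x^2 to reach normal form y'' + P_1(x) y' + P_2(x) y = 0 with P_1(x) = -2 - 1/x and P_2(x) = 2/x.
x = 0 is a singular point because the y'-coefficient -2 - 1/x has a pole at x = 0 and the y-coefficient 2/x has a pole at x = 0.
It is a regular singular point because x P_1(x) = p(x) = -2x - 1 and x^2 P_2(x) = q(x) = 2x are polynomials, hence analytic at x = 0.
p(0) = -1,  q(0) = 0.
Indicial equation: r(r-1) + p(0) r + q(0) = 0, i.e. r^2 + (p(0) - 1) r + q(0) = 0, i.e. r^2 - 2 r = 0.
Discriminant: (-2)^2 - 4(0) = 4, so r = (2 ± 2)/2.
Solving: r_1 = 2, r_2 = 0.

indicial: r^2 - 2 r = 0; roots r_1 = 2, r_2 = 0


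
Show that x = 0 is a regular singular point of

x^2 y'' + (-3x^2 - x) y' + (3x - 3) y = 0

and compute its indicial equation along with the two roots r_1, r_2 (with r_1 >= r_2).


Divide by x^2 to reach normal form y'' + P_1(x) y' + P_2(x) y = 0 with P_1(x) = -3 - 1/x and P_2(x) = 3/x - 3/x^2.
x = 0 is a singular point because the y'-coefficient -3 - 1/x has a pole at x = 0 and the y-coefficient 3/x - 3/x^2 has a pole at x = 0.
It is a regular singular point because x P_1(x) = p(x) = -3x - 1 and x^2 P_2(x) = q(x) = 3x - 3 are polynomials, hence analytic at x = 0.
p(0) = -1,  q(0) = -3.
Indicial equation: r(r-1) + p(0) r + q(0) = 0, i.e. r^2 + (p(0) - 1) r + q(0) = 0, i.e. r^2 - 2 r - 3 = 0.
Discriminant: (-2)^2 - 4(-3) = 16, so r = (2 ± 4)/2.
Solving: r_1 = 3, r_2 = -1.

indicial: r^2 - 2 r - 3 = 0; roots r_1 = 3, r_2 = -1


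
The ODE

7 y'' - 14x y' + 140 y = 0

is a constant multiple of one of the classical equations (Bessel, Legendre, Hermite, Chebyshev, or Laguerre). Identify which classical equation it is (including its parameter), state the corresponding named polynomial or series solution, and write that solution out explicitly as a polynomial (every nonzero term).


All three coefficients share the factor 7; dividing through by 7 gives  y'' - 2x y' + 20 y = 0.
This matches the Hermite equation y'' - 2x y' + 2n y = 0 with 2n = 20, so n = 10; the polynomial solution is H_10(x).
With y = sum_k a_k x^k, matching x^k gives (k+2)(k+1) a_{k+2} = 2(k - n) a_k = 2(k - 10) a_k. The right side vanishes at k = 10, so the series with the parity of 10 terminates at degree 10.
Standard normalization: leading coefficient of H_n is 2^n, so a_10 = 2^10 = 1024. Work downward with a_k = (k+1)(k+2) a_{k+2} / (2(k - n)):
  a_8 = (9)(10)(1024) / (2(8 - 10)) = 92160/(-4) = -23040
  a_6 = (7)(8)(-23040) / (2(6 - 10)) = -1290240/(-8) = 161280
  a_4 = (5)(6)(161280) / (2(4 - 10)) = 4838400/(-12) = -403200
  a_2 = (3)(4)(-403200) / (2(2 - 10)) = -4838400/(-16) = 302400
  a_0 = (1)(2)(302400) / (2(0 - 10)) = 604800/(-20) = -30240
Hence H_10(x) = 1024 x^10 - 23040 x^8 + 161280 x^6 - 403200 x^4 + 302400 x^2 - 30240.

H_10(x); series = 1024 x^10 - 23040 x^8 + 161280 x^6 - 403200 x^4 + 302400 x^2 - 30240


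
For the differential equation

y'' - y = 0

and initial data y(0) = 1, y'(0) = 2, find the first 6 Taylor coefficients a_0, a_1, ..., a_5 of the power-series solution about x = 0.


Ansatz: y(x) = sum_{n>=0} a_n x^n, so y'(x) = sum_{n>=1} n a_n x^(n-1) and y''(x) = sum_{n>=2} n(n-1) a_n x^(n-2).
Substitute into P(x) y'' + Q(x) y' + R(x) y = 0 with P(x) = 1, Q(x) = 0, R(x) = -1, and match powers of x.
Initial conditions: a_0 = 1, a_1 = 2.
Setting the coefficient of each power of x to zero and solving order by order (substituting the coefficients already found):
  x^0: 2 a_2 - a_0 = 0  ->  2 a_2 = a_0 = 1  ->  a_2 = 1/2
  x^1: 6 a_3 - a_1 = 0  ->  6 a_3 = a_1 = 2  ->  a_3 = 1/3
  x^2: 12 a_4 - a_2 = 0  ->  12 a_4 = a_2 = 1/2  ->  a_4 = 1/24
  x^3: 20 a_5 - a_3 = 0  ->  20 a_5 = a_3 = 1/3  ->  a_5 = 1/60
Truncated series: y(x) = 1 + 2 x + (1/2) x^2 + (1/3) x^3 + (1/24) x^4 + (1/60) x^5 + O(x^6).

a_0 = 1; a_1 = 2; a_2 = 1/2; a_3 = 1/3; a_4 = 1/24; a_5 = 1/60


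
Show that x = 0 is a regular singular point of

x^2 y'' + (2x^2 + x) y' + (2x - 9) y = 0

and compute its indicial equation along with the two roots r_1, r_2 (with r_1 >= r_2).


Divide by x^2 to reach normal form y'' + P_1(x) y' + P_2(x) y = 0 with P_1(x) = 2 + 1/x and P_2(x) = 2/x - 9/x^2.
x = 0 is a singular point because the y'-coefficient 2 + 1/x has a pole at x = 0 and the y-coefficient 2/x - 9/x^2 has a pole at x = 0.
It is a regular singular point because x P_1(x) = p(x) = 2x + 1 and x^2 P_2(x) = q(x) = 2x - 9 are polynomials, hence analytic at x = 0.
p(0) = 1,  q(0) = -9.
Indicial equation: r(r-1) + p(0) r + q(0) = 0, i.e. r^2 + (p(0) - 1) r + q(0) = 0, i.e. r^2 - 9 = 0.
Discriminant: (0)^2 - 4(-9) = 36, so r = (0 ± 6)/2.
Solving: r_1 = 3, r_2 = -3.

indicial: r^2 - 9 = 0; roots r_1 = 3, r_2 = -3


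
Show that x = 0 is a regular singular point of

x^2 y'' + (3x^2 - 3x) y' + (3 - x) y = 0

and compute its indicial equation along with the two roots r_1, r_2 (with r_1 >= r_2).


Divide by x^2 to reach normal form y'' + P_1(x) y' + P_2(x) y = 0 with P_1(x) = 3 - 3/x and P_2(x) = -1/x + 3/x^2.
x = 0 is a singular point because the y'-coefficient 3 - 3/x has a pole at x = 0 and the y-coefficient -1/x + 3/x^2 has a pole at x = 0.
It is a regular singular point because x P_1(x) = p(x) = 3x - 3 and x^2 P_2(x) = q(x) = 3 - x are polynomials, hence analytic at x = 0.
p(0) = -3,  q(0) = 3.
Indicial equation: r(r-1) + p(0) r + q(0) = 0, i.e. r^2 + (p(0) - 1) r + q(0) = 0, i.e. r^2 - 4 r + 3 = 0.
Discriminant: (-4)^2 - 4(3) = 4, so r = (4 ± 2)/2.
Solving: r_1 = 3, r_2 = 1.

indicial: r^2 - 4 r + 3 = 0; roots r_1 = 3, r_2 = 1


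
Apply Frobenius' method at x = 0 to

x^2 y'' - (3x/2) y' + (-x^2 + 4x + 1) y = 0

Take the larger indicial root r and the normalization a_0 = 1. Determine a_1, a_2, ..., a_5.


Write in Frobenius form y'' + (p(x)/x) y' + (q(x)/x^2) y = 0:
  p(x) = -3/2,  q(x) = -x^2 + 4x + 1.
Indicial equation: r(r-1) + (-3/2) r + (1) = 0 -> roots r_1 = 2, r_2 = 1/2.
Take r = r_1 = 2. Let y(x) = x^r sum_{n>=0} a_n x^n with a_0 = 1.
Substitute y = x^r sum a_n x^n and match x^{r+n}. The recurrence is
  D(n) a_n + 4 a_{n-1} - 1 a_{n-2} = 0,  where D(n) = (r+n)(r+n-1) + (-3/2)(r+n) + (1).
  a_n = [-4 a_{n-1} + 1 a_{n-2}] / D(n).
Since the indicial polynomial factors as (r - r_1)(r - r_2), D(n) = (r_1 + n - r_1)(r_1 + n - r_2) = n(n + 3/2).
Evaluating step by step (a_0 = 1):
  n = 1: D(1) = 1(1 + 3/2) = 5/2; numerator = -4(1) = -4; a_1 = (-4)/(5/2) = -8/5
  n = 2: D(2) = 2(2 + 3/2) = 7; numerator = -4(-8/5) + 1(1) = 37/5; a_2 = (37/5)/(7) = 37/35
  n = 3: D(3) = 3(3 + 3/2) = 27/2; numerator = -4(37/35) + 1(-8/5) = -204/35; a_3 = (-204/35)/(27/2) = -136/315
  n = 4: D(4) = 4(4 + 3/2) = 22; numerator = -4(-136/315) + 1(37/35) = 877/315; a_4 = (877/315)/(22) = 877/6930
  n = 5: D(5) = 5(5 + 3/2) = 65/2; numerator = -4(877/6930) + 1(-136/315) = -650/693; a_5 = (-650/693)/(65/2) = -20/693

r = 2; a_0 = 1; a_1 = -8/5; a_2 = 37/35; a_3 = -136/315; a_4 = 877/6930; a_5 = -20/693


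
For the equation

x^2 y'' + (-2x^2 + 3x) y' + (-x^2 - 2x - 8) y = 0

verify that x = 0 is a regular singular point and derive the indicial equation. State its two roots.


Divide by x^2 to reach normal form y'' + P_1(x) y' + P_2(x) y = 0 with P_1(x) = -2 + 3/x and P_2(x) = -1 - 2/x - 8/x^2.
x = 0 is a singular point because the y'-coefficient -2 + 3/x has a pole at x = 0 and the y-coefficient -1 - 2/x - 8/x^2 has a pole at x = 0.
It is a regular singular point because x P_1(x) = p(x) = 3 - 2x and x^2 P_2(x) = q(x) = -x^2 - 2x - 8 are polynomials, hence analytic at x = 0.
p(0) = 3,  q(0) = -8.
Indicial equation: r(r-1) + p(0) r + q(0) = 0, i.e. r^2 + (p(0) - 1) r + q(0) = 0, i.e. r^2 + 2 r - 8 = 0.
Discriminant: (2)^2 - 4(-8) = 36, so r = (-2 ± 6)/2.
Solving: r_1 = 2, r_2 = -4.

indicial: r^2 + 2 r - 8 = 0; roots r_1 = 2, r_2 = -4


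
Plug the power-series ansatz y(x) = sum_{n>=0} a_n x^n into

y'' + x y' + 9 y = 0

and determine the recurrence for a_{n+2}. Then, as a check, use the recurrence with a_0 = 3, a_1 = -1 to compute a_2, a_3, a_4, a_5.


Substitute y = sum_n a_n x^n.
y''(x) has coefficient (n+2)(n+1) a_{n+2} at x^n;
x y'(x) has coefficient n a_n at x^n (shift);
9 y(x) has coefficient 9 a_n at x^n.
Matching x^n: (n+2)(n+1) a_{n+2} + (n + 9) a_n = 0.
Thus a_{n+2} = (-n - 9) / ((n+1)(n+2)) * a_n.

Check with a_0 = 3, a_1 = -1 (apply the recurrence for n = 0, 1, 2, 3): a_0 = 3, a_1 = -1, a_2 = -27/2, a_3 = 5/3, a_4 = 99/8, a_5 = -1.

a_(n+2) = (-n - 9) / ((n+1)(n+2)) * a_n; check: a_0 = 3, a_1 = -1, a_2 = -27/2, a_3 = 5/3, a_4 = 99/8, a_5 = -1


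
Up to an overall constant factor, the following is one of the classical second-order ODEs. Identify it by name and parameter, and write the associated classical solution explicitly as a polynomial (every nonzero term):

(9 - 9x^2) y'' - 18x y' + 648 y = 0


All three coefficients share the factor 9; dividing through by 9 gives  (1 - x^2) y'' - 2x y' + 72 y = 0.
This matches the Legendre equation (1 - x^2) y'' - 2x y' + n(n+1) y = 0 (note the -2x y' term) with n(n+1) = 72, so n = 8; the polynomial solution is P_8(x).
With y = sum_k a_k x^k, matching x^k gives (k+2)(k+1) a_{k+2} = [k(k+1) - n(n+1)] a_k = (k - 8)(k + 9) a_k. The right side vanishes at k = 8, so the series with the parity of 8 terminates at degree 8.
Standard normalization (P_n(1) = 1): leading coefficient (2n)!/(2^n (n!)^2) = 20922789888000/(256*1625702400) = 6435/128, so a_8 = 6435/128. Work downward with a_k = (k+1)(k+2) a_{k+2} / ((k - 8)(k + 9)):
  a_6 = (7)(8)(6435/128) / ((6 - 8)(6 + 9)) = (45045/16)/(-30) = -3003/32
  a_4 = (5)(6)(-3003/32) / ((4 - 8)(4 + 9)) = (-45045/16)/(-52) = 3465/64
  a_2 = (3)(4)(3465/64) / ((2 - 8)(2 + 9)) = (10395/16)/(-66) = -315/32
  a_0 = (1)(2)(-315/32) / ((0 - 8)(0 + 9)) = (-315/16)/(-72) = 35/128
Hence P_8(x) = 6435 x^8/128 - 3003 x^6/32 + 3465 x^4/64 - 315 x^2/32 + 35/128.

P_8(x); series = 6435 x^8/128 - 3003 x^6/32 + 3465 x^4/64 - 315 x^2/32 + 35/128


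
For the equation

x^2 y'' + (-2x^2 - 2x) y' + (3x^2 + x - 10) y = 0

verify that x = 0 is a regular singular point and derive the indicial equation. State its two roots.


Divide by x^2 to reach normal form y'' + P_1(x) y' + P_2(x) y = 0 with P_1(x) = -2 - 2/x and P_2(x) = 3 + 1/x - 10/x^2.
x = 0 is a singular point because the y'-coefficient -2 - 2/x has a pole at x = 0 and the y-coefficient 3 + 1/x - 10/x^2 has a pole at x = 0.
It is a regular singular point because x P_1(x) = p(x) = -2x - 2 and x^2 P_2(x) = q(x) = 3x^2 + x - 10 are polynomials, hence analytic at x = 0.
p(0) = -2,  q(0) = -10.
Indicial equation: r(r-1) + p(0) r + q(0) = 0, i.e. r^2 + (p(0) - 1) r + q(0) = 0, i.e. r^2 - 3 r - 10 = 0.
Discriminant: (-3)^2 - 4(-10) = 49, so r = (3 ± 7)/2.
Solving: r_1 = 5, r_2 = -2.

indicial: r^2 - 3 r - 10 = 0; roots r_1 = 5, r_2 = -2


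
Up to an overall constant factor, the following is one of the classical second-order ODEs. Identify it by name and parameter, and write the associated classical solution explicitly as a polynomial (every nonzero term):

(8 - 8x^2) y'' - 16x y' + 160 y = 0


All three coefficients share the factor 8; dividing through by 8 gives  (1 - x^2) y'' - 2x y' + 20 y = 0.
This matches the Legendre equation (1 - x^2) y'' - 2x y' + n(n+1) y = 0 (note the -2x y' term) with n(n+1) = 20, so n = 4; the polynomial solution is P_4(x).
With y = sum_k a_k x^k, matching x^k gives (k+2)(k+1) a_{k+2} = [k(k+1) - n(n+1)] a_k = (k - 4)(k + 5) a_k. The right side vanishes at k = 4, so the series with the parity of 4 terminates at degree 4.
Standard normalization (P_n(1) = 1): leading coefficient (2n)!/(2^n (n!)^2) = 40320/(16*576) = 35/8, so a_4 = 35/8. Work downward with a_k = (k+1)(k+2) a_{k+2} / ((k - 4)(k + 5)):
  a_2 = (3)(4)(35/8) / ((2 - 4)(2 + 5)) = (105/2)/(-14) = -15/4
  a_0 = (1)(2)(-15/4) / ((0 - 4)(0 + 5)) = (-15/2)/(-20) = 3/8
Hence P_4(x) = 35 x^4/8 - 15 x^2/4 + 3/8.

P_4(x); series = 35 x^4/8 - 15 x^2/4 + 3/8


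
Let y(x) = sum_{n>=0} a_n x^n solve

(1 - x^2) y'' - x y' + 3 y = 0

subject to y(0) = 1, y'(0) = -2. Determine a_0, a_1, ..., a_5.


Ansatz: y(x) = sum_{n>=0} a_n x^n, so y'(x) = sum_{n>=1} n a_n x^(n-1) and y''(x) = sum_{n>=2} n(n-1) a_n x^(n-2).
Substitute into P(x) y'' + Q(x) y' + R(x) y = 0 with P(x) = 1 - x^2, Q(x) = -x, R(x) = 3, and match powers of x.
Initial conditions: a_0 = 1, a_1 = -2.
Setting the coefficient of each power of x to zero and solving order by order (substituting the coefficients already found):
  x^0: 2 a_2 + 3 a_0 = 0  ->  2 a_2 = -3 a_0 = -3  ->  a_2 = -3/2
  x^1: 6 a_3 + 2 a_1 = 0  ->  6 a_3 = -2 a_1 = 4  ->  a_3 = 2/3
  x^2: 12 a_4 - a_2 = 0  ->  12 a_4 = a_2 = -3/2  ->  a_4 = -1/8
  x^3: 20 a_5 - 6 a_3 = 0  ->  20 a_5 = 6 a_3 = 4  ->  a_5 = 1/5
Truncated series: y(x) = 1 - 2 x - (3/2) x^2 + (2/3) x^3 - (1/8) x^4 + (1/5) x^5 + O(x^6).

a_0 = 1; a_1 = -2; a_2 = -3/2; a_3 = 2/3; a_4 = -1/8; a_5 = 1/5


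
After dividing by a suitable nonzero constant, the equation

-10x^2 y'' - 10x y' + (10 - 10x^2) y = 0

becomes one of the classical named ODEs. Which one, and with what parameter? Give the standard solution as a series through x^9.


All three coefficients share the factor -10; dividing through by -10 gives  x^2 y'' + x y' + (x^2 - 1) y = 0.
This matches the Bessel equation x^2 y'' + x y' + (x^2 - nu^2) y = 0 with nu^2 = 1, so nu = 1; the solution bounded at x = 0 is J_1(x).
Frobenius at x = 0: indicial roots ±nu; for r = nu the recurrence k(k + 2nu) c_k = -c_{k-2} gives the standard series J_nu(x) = sum_{k>=0} (-1)^k / (k! (k+nu)!) (x/2)^(2k+nu). Evaluate the first 5 terms:
  k = 0: (-1)^0 / (0! * 1! * 2^1) x^1 = 1/(1*1*2) x^1 = (1/2) x^1
  k = 1: (-1)^1 / (1! * 2! * 2^3) x^3 = -1/(1*2*8) x^3 = (-1/16) x^3
  k = 2: (-1)^2 / (2! * 3! * 2^5) x^5 = 1/(2*6*32) x^5 = (1/384) x^5
  k = 3: (-1)^3 / (3! * 4! * 2^7) x^7 = -1/(6*24*128) x^7 = (-1/18432) x^7
  k = 4: (-1)^4 / (4! * 5! * 2^9) x^9 = 1/(24*120*512) x^9 = (1/1474560) x^9
Hence J_1(x) = x^9/1474560 - x^7/18432 + x^5/384 - x^3/16 + x/2 + ....

J_1(x); series = x^9/1474560 - x^7/18432 + x^5/384 - x^3/16 + x/2


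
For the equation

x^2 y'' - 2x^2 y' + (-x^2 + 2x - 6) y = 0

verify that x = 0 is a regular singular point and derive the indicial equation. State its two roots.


Divide by x^2 to reach normal form y'' + P_1(x) y' + P_2(x) y = 0 with P_1(x) = -2 and P_2(x) = -1 + 2/x - 6/x^2.
x = 0 is a singular point because the y-coefficient -1 + 2/x - 6/x^2 has a pole at x = 0.
It is a regular singular point because x P_1(x) = p(x) = -2x and x^2 P_2(x) = q(x) = -x^2 + 2x - 6 are polynomials, hence analytic at x = 0.
p(0) = 0,  q(0) = -6.
Indicial equation: r(r-1) + p(0) r + q(0) = 0, i.e. r^2 + (p(0) - 1) r + q(0) = 0, i.e. r^2 - 1 r - 6 = 0.
Discriminant: (-1)^2 - 4(-6) = 25, so r = (1 ± 5)/2.
Solving: r_1 = 3, r_2 = -2.

indicial: r^2 - 1 r - 6 = 0; roots r_1 = 3, r_2 = -2


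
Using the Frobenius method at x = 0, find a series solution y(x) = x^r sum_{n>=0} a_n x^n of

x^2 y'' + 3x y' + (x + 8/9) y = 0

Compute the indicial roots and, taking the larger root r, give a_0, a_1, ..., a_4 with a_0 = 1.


Write in Frobenius form y'' + (p(x)/x) y' + (q(x)/x^2) y = 0:
  p(x) = 3,  q(x) = x + 8/9.
Indicial equation: r(r-1) + (3) r + (8/9) = 0 -> roots r_1 = -2/3, r_2 = -4/3.
Take r = r_1 = -2/3. Let y(x) = x^r sum_{n>=0} a_n x^n with a_0 = 1.
Substitute y = x^r sum a_n x^n and match x^{r+n}. The recurrence is
  D(n) a_n + 1 a_{n-1} = 0,  where D(n) = (r+n)(r+n-1) + (3)(r+n) + (8/9).
  a_n = -1 / D(n) * a_{n-1}.
Since the indicial polynomial factors as (r - r_1)(r - r_2), D(n) = (r_1 + n - r_1)(r_1 + n - r_2) = n(n + 2/3).
Evaluating step by step (a_0 = 1):
  n = 1: D(1) = 1(1 + 2/3) = 5/3; numerator = -1(1) = -1; a_1 = (-1)/(5/3) = -3/5
  n = 2: D(2) = 2(2 + 2/3) = 16/3; numerator = -1(-3/5) = 3/5; a_2 = (3/5)/(16/3) = 9/80
  n = 3: D(3) = 3(3 + 2/3) = 11; numerator = -1(9/80) = -9/80; a_3 = (-9/80)/(11) = -9/880
  n = 4: D(4) = 4(4 + 2/3) = 56/3; numerator = -1(-9/880) = 9/880; a_4 = (9/880)/(56/3) = 27/49280

r = -2/3; a_0 = 1; a_1 = -3/5; a_2 = 9/80; a_3 = -9/880; a_4 = 27/49280


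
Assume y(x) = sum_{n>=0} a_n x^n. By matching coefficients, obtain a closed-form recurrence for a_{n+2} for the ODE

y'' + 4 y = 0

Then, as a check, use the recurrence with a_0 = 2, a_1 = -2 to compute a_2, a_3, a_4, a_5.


Substitute y = sum_n a_n x^n into y'' + (const) y = 0.
y''(x) = sum_{n>=0} (n+2)(n+1) a_{n+2} x^n.
The ODE becomes sum_n [(n+2)(n+1) a_{n+2} + 4 a_n] x^n = 0.
Setting each coefficient to zero gives the recurrence:
  (n+2)(n+1) a_{n+2} + 4 a_n = 0,
  a_{n+2} = -4 / ((n+1)(n+2)) a_n.

Check with a_0 = 2, a_1 = -2 (apply the recurrence for n = 0, 1, 2, 3): a_0 = 2, a_1 = -2, a_2 = -4, a_3 = 4/3, a_4 = 4/3, a_5 = -4/15.

a_{n+2} = -4/((n+1)(n+2)) * a_n; check: a_0 = 2, a_1 = -2, a_2 = -4, a_3 = 4/3, a_4 = 4/3, a_5 = -4/15


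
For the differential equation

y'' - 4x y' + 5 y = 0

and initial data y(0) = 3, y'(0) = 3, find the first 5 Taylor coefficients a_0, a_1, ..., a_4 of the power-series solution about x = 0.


Ansatz: y(x) = sum_{n>=0} a_n x^n, so y'(x) = sum_{n>=1} n a_n x^(n-1) and y''(x) = sum_{n>=2} n(n-1) a_n x^(n-2).
Substitute into P(x) y'' + Q(x) y' + R(x) y = 0 with P(x) = 1, Q(x) = -4x, R(x) = 5, and match powers of x.
Initial conditions: a_0 = 3, a_1 = 3.
Setting the coefficient of each power of x to zero and solving order by order (substituting the coefficients already found):
  x^0: 2 a_2 + 5 a_0 = 0  ->  2 a_2 = -5 a_0 = -15  ->  a_2 = -15/2
  x^1: 6 a_3 + a_1 = 0  ->  6 a_3 = -a_1 = -3  ->  a_3 = -1/2
  x^2: 12 a_4 - 3 a_2 = 0  ->  12 a_4 = 3 a_2 = -45/2  ->  a_4 = -15/8
Truncated series: y(x) = 3 + 3 x - (15/2) x^2 - (1/2) x^3 - (15/8) x^4 + O(x^5).

a_0 = 3; a_1 = 3; a_2 = -15/2; a_3 = -1/2; a_4 = -15/8


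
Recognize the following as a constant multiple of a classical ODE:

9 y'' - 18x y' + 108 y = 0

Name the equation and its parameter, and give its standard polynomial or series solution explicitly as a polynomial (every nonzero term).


All three coefficients share the factor 9; dividing through by 9 gives  y'' - 2x y' + 12 y = 0.
This matches the Hermite equation y'' - 2x y' + 2n y = 0 with 2n = 12, so n = 6; the polynomial solution is H_6(x).
With y = sum_k a_k x^k, matching x^k gives (k+2)(k+1) a_{k+2} = 2(k - n) a_k = 2(k - 6) a_k. The right side vanishes at k = 6, so the series with the parity of 6 terminates at degree 6.
Standard normalization: leading coefficient of H_n is 2^n, so a_6 = 2^6 = 64. Work downward with a_k = (k+1)(k+2) a_{k+2} / (2(k - n)):
  a_4 = (5)(6)(64) / (2(4 - 6)) = 1920/(-4) = -480
  a_2 = (3)(4)(-480) / (2(2 - 6)) = -5760/(-8) = 720
  a_0 = (1)(2)(720) / (2(0 - 6)) = 1440/(-12) = -120
Hence H_6(x) = 64 x^6 - 480 x^4 + 720 x^2 - 120.

H_6(x); series = 64 x^6 - 480 x^4 + 720 x^2 - 120


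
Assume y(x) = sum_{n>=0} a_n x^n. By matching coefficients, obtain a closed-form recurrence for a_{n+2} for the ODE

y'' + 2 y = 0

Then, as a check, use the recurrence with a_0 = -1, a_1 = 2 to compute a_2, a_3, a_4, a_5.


Substitute y = sum_n a_n x^n into y'' + (const) y = 0.
y''(x) = sum_{n>=0} (n+2)(n+1) a_{n+2} x^n.
The ODE becomes sum_n [(n+2)(n+1) a_{n+2} + 2 a_n] x^n = 0.
Setting each coefficient to zero gives the recurrence:
  (n+2)(n+1) a_{n+2} + 2 a_n = 0,
  a_{n+2} = -2 / ((n+1)(n+2)) a_n.

Check with a_0 = -1, a_1 = 2 (apply the recurrence for n = 0, 1, 2, 3): a_0 = -1, a_1 = 2, a_2 = 1, a_3 = -2/3, a_4 = -1/6, a_5 = 1/15.

a_{n+2} = -2/((n+1)(n+2)) * a_n; check: a_0 = -1, a_1 = 2, a_2 = 1, a_3 = -2/3, a_4 = -1/6, a_5 = 1/15


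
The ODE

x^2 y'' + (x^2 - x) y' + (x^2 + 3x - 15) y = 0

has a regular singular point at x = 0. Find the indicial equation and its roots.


Divide by x^2 to reach normal form y'' + P_1(x) y' + P_2(x) y = 0 with P_1(x) = 1 - 1/x and P_2(x) = 1 + 3/x - 15/x^2.
x = 0 is a singular point because the y'-coefficient 1 - 1/x has a pole at x = 0 and the y-coefficient 1 + 3/x - 15/x^2 has a pole at x = 0.
It is a regular singular point because x P_1(x) = p(x) = x - 1 and x^2 P_2(x) = q(x) = x^2 + 3x - 15 are polynomials, hence analytic at x = 0.
p(0) = -1,  q(0) = -15.
Indicial equation: r(r-1) + p(0) r + q(0) = 0, i.e. r^2 + (p(0) - 1) r + q(0) = 0, i.e. r^2 - 2 r - 15 = 0.
Discriminant: (-2)^2 - 4(-15) = 64, so r = (2 ± 8)/2.
Solving: r_1 = 5, r_2 = -3.

indicial: r^2 - 2 r - 15 = 0; roots r_1 = 5, r_2 = -3


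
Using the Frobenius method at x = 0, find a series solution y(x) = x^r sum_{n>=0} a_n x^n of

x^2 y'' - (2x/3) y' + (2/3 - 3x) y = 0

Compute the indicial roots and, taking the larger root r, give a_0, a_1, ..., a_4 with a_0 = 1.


Write in Frobenius form y'' + (p(x)/x) y' + (q(x)/x^2) y = 0:
  p(x) = -2/3,  q(x) = 2/3 - 3x.
Indicial equation: r(r-1) + (-2/3) r + (2/3) = 0 -> roots r_1 = 1, r_2 = 2/3.
Take r = r_1 = 1. Let y(x) = x^r sum_{n>=0} a_n x^n with a_0 = 1.
Substitute y = x^r sum a_n x^n and match x^{r+n}. The recurrence is
  D(n) a_n - 3 a_{n-1} = 0,  where D(n) = (r+n)(r+n-1) + (-2/3)(r+n) + (2/3).
  a_n = 3 / D(n) * a_{n-1}.
Since the indicial polynomial factors as (r - r_1)(r - r_2), D(n) = (r_1 + n - r_1)(r_1 + n - r_2) = n(n + 1/3).
Evaluating step by step (a_0 = 1):
  n = 1: D(1) = 1(1 + 1/3) = 4/3; numerator = 3(1) = 3; a_1 = (3)/(4/3) = 9/4
  n = 2: D(2) = 2(2 + 1/3) = 14/3; numerator = 3(9/4) = 27/4; a_2 = (27/4)/(14/3) = 81/56
  n = 3: D(3) = 3(3 + 1/3) = 10; numerator = 3(81/56) = 243/56; a_3 = (243/56)/(10) = 243/560
  n = 4: D(4) = 4(4 + 1/3) = 52/3; numerator = 3(243/560) = 729/560; a_4 = (729/560)/(52/3) = 2187/29120

r = 1; a_0 = 1; a_1 = 9/4; a_2 = 81/56; a_3 = 243/560; a_4 = 2187/29120


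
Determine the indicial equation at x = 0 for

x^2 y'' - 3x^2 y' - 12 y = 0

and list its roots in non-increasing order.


Divide by x^2 to reach normal form y'' + P_1(x) y' + P_2(x) y = 0 with P_1(x) = -3 and P_2(x) = -12/x^2.
x = 0 is a singular point because the y-coefficient -12/x^2 has a pole at x = 0.
It is a regular singular point because x P_1(x) = p(x) = -3x and x^2 P_2(x) = q(x) = -12 are polynomials, hence analytic at x = 0.
p(0) = 0,  q(0) = -12.
Indicial equation: r(r-1) + p(0) r + q(0) = 0, i.e. r^2 + (p(0) - 1) r + q(0) = 0, i.e. r^2 - 1 r - 12 = 0.
Discriminant: (-1)^2 - 4(-12) = 49, so r = (1 ± 7)/2.
Solving: r_1 = 4, r_2 = -3.

indicial: r^2 - 1 r - 12 = 0; roots r_1 = 4, r_2 = -3


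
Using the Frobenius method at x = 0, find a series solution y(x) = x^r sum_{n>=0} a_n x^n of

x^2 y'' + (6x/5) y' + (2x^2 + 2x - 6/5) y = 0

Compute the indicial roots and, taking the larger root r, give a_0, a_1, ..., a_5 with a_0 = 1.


Write in Frobenius form y'' + (p(x)/x) y' + (q(x)/x^2) y = 0:
  p(x) = 6/5,  q(x) = 2x^2 + 2x - 6/5.
Indicial equation: r(r-1) + (6/5) r + (-6/5) = 0 -> roots r_1 = 1, r_2 = -6/5.
Take r = r_1 = 1. Let y(x) = x^r sum_{n>=0} a_n x^n with a_0 = 1.
Substitute y = x^r sum a_n x^n and match x^{r+n}. The recurrence is
  D(n) a_n + 2 a_{n-1} + 2 a_{n-2} = 0,  where D(n) = (r+n)(r+n-1) + (6/5)(r+n) + (-6/5).
  a_n = [-2 a_{n-1} - 2 a_{n-2}] / D(n).
Since the indicial polynomial factors as (r - r_1)(r - r_2), D(n) = (r_1 + n - r_1)(r_1 + n - r_2) = n(n + 11/5).
Evaluating step by step (a_0 = 1):
  n = 1: D(1) = 1(1 + 11/5) = 16/5; numerator = -2(1) = -2; a_1 = (-2)/(16/5) = -5/8
  n = 2: D(2) = 2(2 + 11/5) = 42/5; numerator = -2(-5/8) - 2(1) = -3/4; a_2 = (-3/4)/(42/5) = -5/56
  n = 3: D(3) = 3(3 + 11/5) = 78/5; numerator = -2(-5/56) - 2(-5/8) = 10/7; a_3 = (10/7)/(78/5) = 25/273
  n = 4: D(4) = 4(4 + 11/5) = 124/5; numerator = -2(25/273) - 2(-5/56) = -5/1092; a_4 = (-5/1092)/(124/5) = -25/135408
  n = 5: D(5) = 5(5 + 11/5) = 36; numerator = -2(-25/135408) - 2(25/273) = -4125/22568; a_5 = (-4125/22568)/(36) = -1375/270816

r = 1; a_0 = 1; a_1 = -5/8; a_2 = -5/56; a_3 = 25/273; a_4 = -25/135408; a_5 = -1375/270816


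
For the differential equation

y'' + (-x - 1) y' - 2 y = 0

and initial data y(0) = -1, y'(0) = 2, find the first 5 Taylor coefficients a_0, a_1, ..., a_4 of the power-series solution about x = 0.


Ansatz: y(x) = sum_{n>=0} a_n x^n, so y'(x) = sum_{n>=1} n a_n x^(n-1) and y''(x) = sum_{n>=2} n(n-1) a_n x^(n-2).
Substitute into P(x) y'' + Q(x) y' + R(x) y = 0 with P(x) = 1, Q(x) = -x - 1, R(x) = -2, and match powers of x.
Initial conditions: a_0 = -1, a_1 = 2.
Setting the coefficient of each power of x to zero and solving order by order (substituting the coefficients already found):
  x^0: 2 a_2 - a_1 - 2 a_0 = 0  ->  2 a_2 = a_1 + 2 a_0 = 0  ->  a_2 = 0
  x^1: 6 a_3 - 2 a_2 - 3 a_1 = 0  ->  6 a_3 = 2 a_2 + 3 a_1 = 6  ->  a_3 = 1
  x^2: 12 a_4 - 3 a_3 - 4 a_2 = 0  ->  12 a_4 = 3 a_3 + 4 a_2 = 3  ->  a_4 = 1/4
Truncated series: y(x) = -1 + 2 x + x^3 + (1/4) x^4 + O(x^5).

a_0 = -1; a_1 = 2; a_2 = 0; a_3 = 1; a_4 = 1/4


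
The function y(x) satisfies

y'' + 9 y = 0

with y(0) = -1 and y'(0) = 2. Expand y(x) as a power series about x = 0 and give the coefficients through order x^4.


Ansatz: y(x) = sum_{n>=0} a_n x^n, so y'(x) = sum_{n>=1} n a_n x^(n-1) and y''(x) = sum_{n>=2} n(n-1) a_n x^(n-2).
Substitute into P(x) y'' + Q(x) y' + R(x) y = 0 with P(x) = 1, Q(x) = 0, R(x) = 9, and match powers of x.
Initial conditions: a_0 = -1, a_1 = 2.
Setting the coefficient of each power of x to zero and solving order by order (substituting the coefficients already found):
  x^0: 2 a_2 + 9 a_0 = 0  ->  2 a_2 = -9 a_0 = 9  ->  a_2 = 9/2
  x^1: 6 a_3 + 9 a_1 = 0  ->  6 a_3 = -9 a_1 = -18  ->  a_3 = -3
  x^2: 12 a_4 + 9 a_2 = 0  ->  12 a_4 = -9 a_2 = -81/2  ->  a_4 = -27/8
Truncated series: y(x) = -1 + 2 x + (9/2) x^2 - 3 x^3 - (27/8) x^4 + O(x^5).

a_0 = -1; a_1 = 2; a_2 = 9/2; a_3 = -3; a_4 = -27/8


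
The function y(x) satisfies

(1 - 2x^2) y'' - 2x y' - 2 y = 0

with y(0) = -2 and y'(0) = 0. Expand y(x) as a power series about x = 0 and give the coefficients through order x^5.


Ansatz: y(x) = sum_{n>=0} a_n x^n, so y'(x) = sum_{n>=1} n a_n x^(n-1) and y''(x) = sum_{n>=2} n(n-1) a_n x^(n-2).
Substitute into P(x) y'' + Q(x) y' + R(x) y = 0 with P(x) = 1 - 2x^2, Q(x) = -2x, R(x) = -2, and match powers of x.
Initial conditions: a_0 = -2, a_1 = 0.
Setting the coefficient of each power of x to zero and solving order by order (substituting the coefficients already found):
  x^0: 2 a_2 - 2 a_0 = 0  ->  2 a_2 = 2 a_0 = -4  ->  a_2 = -2
  x^1: 6 a_3 - 4 a_1 = 0  ->  6 a_3 = 4 a_1 = 0  ->  a_3 = 0
  x^2: 12 a_4 - 10 a_2 = 0  ->  12 a_4 = 10 a_2 = -20  ->  a_4 = -5/3
  x^3: 20 a_5 - 20 a_3 = 0  ->  20 a_5 = 20 a_3 = 0  ->  a_5 = 0
Truncated series: y(x) = -2 - 2 x^2 - (5/3) x^4 + O(x^6).

a_0 = -2; a_1 = 0; a_2 = -2; a_3 = 0; a_4 = -5/3; a_5 = 0


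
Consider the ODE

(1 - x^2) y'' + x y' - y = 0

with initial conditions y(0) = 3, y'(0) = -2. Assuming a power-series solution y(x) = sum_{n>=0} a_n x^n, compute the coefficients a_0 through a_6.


Ansatz: y(x) = sum_{n>=0} a_n x^n, so y'(x) = sum_{n>=1} n a_n x^(n-1) and y''(x) = sum_{n>=2} n(n-1) a_n x^(n-2).
Substitute into P(x) y'' + Q(x) y' + R(x) y = 0 with P(x) = 1 - x^2, Q(x) = x, R(x) = -1, and match powers of x.
Initial conditions: a_0 = 3, a_1 = -2.
Setting the coefficient of each power of x to zero and solving order by order (substituting the coefficients already found):
  x^0: 2 a_2 - a_0 = 0  ->  2 a_2 = a_0 = 3  ->  a_2 = 3/2
  x^1: 6 a_3 = 0  ->  a_3 = 0
  x^2: 12 a_4 - a_2 = 0  ->  12 a_4 = a_2 = 3/2  ->  a_4 = 1/8
  x^3: 20 a_5 - 4 a_3 = 0  ->  20 a_5 = 4 a_3 = 0  ->  a_5 = 0
  x^4: 30 a_6 - 9 a_4 = 0  ->  30 a_6 = 9 a_4 = 9/8  ->  a_6 = 3/80
Truncated series: y(x) = 3 - 2 x + (3/2) x^2 + (1/8) x^4 + (3/80) x^6 + O(x^7).

a_0 = 3; a_1 = -2; a_2 = 3/2; a_3 = 0; a_4 = 1/8; a_5 = 0; a_6 = 3/80


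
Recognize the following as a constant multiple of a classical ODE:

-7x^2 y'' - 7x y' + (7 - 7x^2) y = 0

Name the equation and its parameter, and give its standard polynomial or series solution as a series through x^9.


All three coefficients share the factor -7; dividing through by -7 gives  x^2 y'' + x y' + (x^2 - 1) y = 0.
This matches the Bessel equation x^2 y'' + x y' + (x^2 - nu^2) y = 0 with nu^2 = 1, so nu = 1; the solution bounded at x = 0 is J_1(x).
Frobenius at x = 0: indicial roots ±nu; for r = nu the recurrence k(k + 2nu) c_k = -c_{k-2} gives the standard series J_nu(x) = sum_{k>=0} (-1)^k / (k! (k+nu)!) (x/2)^(2k+nu). Evaluate the first 5 terms:
  k = 0: (-1)^0 / (0! * 1! * 2^1) x^1 = 1/(1*1*2) x^1 = (1/2) x^1
  k = 1: (-1)^1 / (1! * 2! * 2^3) x^3 = -1/(1*2*8) x^3 = (-1/16) x^3
  k = 2: (-1)^2 / (2! * 3! * 2^5) x^5 = 1/(2*6*32) x^5 = (1/384) x^5
  k = 3: (-1)^3 / (3! * 4! * 2^7) x^7 = -1/(6*24*128) x^7 = (-1/18432) x^7
  k = 4: (-1)^4 / (4! * 5! * 2^9) x^9 = 1/(24*120*512) x^9 = (1/1474560) x^9
Hence J_1(x) = x^9/1474560 - x^7/18432 + x^5/384 - x^3/16 + x/2 + ....

J_1(x); series = x^9/1474560 - x^7/18432 + x^5/384 - x^3/16 + x/2
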